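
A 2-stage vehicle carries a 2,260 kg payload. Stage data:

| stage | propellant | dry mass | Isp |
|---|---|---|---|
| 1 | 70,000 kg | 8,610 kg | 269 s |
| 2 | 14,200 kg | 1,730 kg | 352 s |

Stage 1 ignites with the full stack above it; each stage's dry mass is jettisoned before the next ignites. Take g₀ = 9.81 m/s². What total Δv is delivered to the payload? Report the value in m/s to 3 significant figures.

Ignition mass of stage 1 = 70,000+8,610 + 14,200+1,730 + 2,260 = 96,800 kg.
Stage 1: m₀ = 96,800 kg, m_f = 96,800 − 70,000 = 26,800 kg; Δv = 269×9.81×ln(3.612) = 2638.9×1.2842 ≈ 3389 m/s.
Stage 2: m₀ = 18,190 kg, m_f = 18,190 − 14,200 = 3,990 kg; Δv = 352×9.81×ln(4.559) = 3453.1×1.5171 ≈ 5239 m/s.
Total Δv = 3389 + 5239 = 8628 m/s.

Δv ≈ 8630 m/s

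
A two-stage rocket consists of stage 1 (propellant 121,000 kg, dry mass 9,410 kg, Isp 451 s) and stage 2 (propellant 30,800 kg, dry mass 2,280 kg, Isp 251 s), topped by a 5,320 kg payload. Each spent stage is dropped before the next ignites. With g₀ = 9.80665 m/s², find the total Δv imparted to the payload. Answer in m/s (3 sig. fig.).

Ignition mass of stage 1 = 121,000+9,410 + 30,800+2,280 + 5,320 = 168,810 kg.
Stage 1: m₀ = 168,810 kg, m_f = 168,810 − 121,000 = 47,810 kg; Δv = 451×9.80665×ln(3.531) = 4422.8×1.2615 ≈ 5580 m/s.
Stage 2: m₀ = 38,400 kg, m_f = 38,400 − 30,800 = 7,600 kg; Δv = 251×9.80665×ln(5.053) = 2461.5×1.6199 ≈ 3987 m/s.
Total Δv = 5580 + 3987 = 9567 m/s.

Δv ≈ 9570 m/s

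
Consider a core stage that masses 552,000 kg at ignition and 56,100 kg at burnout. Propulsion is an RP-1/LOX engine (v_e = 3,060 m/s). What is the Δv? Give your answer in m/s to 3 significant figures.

Δv ≈ 7000 m/s

From the ideal rocket equation, Δv = v_e · ln(m₀/m_f) = 3060.0 × ln(9.84) = 3060.0 × 2.2864 ≈ 6996.4 m/s.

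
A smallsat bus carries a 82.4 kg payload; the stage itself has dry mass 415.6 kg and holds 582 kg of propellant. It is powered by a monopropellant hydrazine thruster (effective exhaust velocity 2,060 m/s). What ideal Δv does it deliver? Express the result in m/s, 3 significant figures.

m₀ = payload + dry + propellant = 82.4 + 415.6 + 582 = 1,080 kg.
m_f = payload + dry = 82.4 + 415.6 = 498 kg.
Using Δv = v_e ln(m₀/m_f): Δv = v_e · ln(m₀/m_f) = 2060.0 × ln(2.169) = 2060.0 × 0.7741 ≈ 1594.7 m/s.

Δv ≈ 1590 m/s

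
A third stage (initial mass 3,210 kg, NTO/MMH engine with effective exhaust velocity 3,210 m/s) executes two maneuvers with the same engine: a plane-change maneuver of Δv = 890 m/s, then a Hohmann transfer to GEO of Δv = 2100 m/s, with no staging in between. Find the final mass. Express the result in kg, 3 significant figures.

After the first burn: m = 3210 × exp(−890/3210.0) = 3210 × 0.75786 = 2,432.73 kg.
After the second burn: m = 2,432.73 × exp(−2100/3210.0) = 2,432.73 × 0.51985 = 1,264.65 kg.

final mass ≈ 1260 kg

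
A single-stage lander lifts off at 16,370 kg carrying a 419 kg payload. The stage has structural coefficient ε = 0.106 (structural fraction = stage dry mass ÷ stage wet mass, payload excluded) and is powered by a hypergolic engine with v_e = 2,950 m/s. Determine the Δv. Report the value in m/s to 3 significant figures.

Δv ≈ 6040 m/s

Stage wet mass = m₀ − payload = 16,370 − 419 = 15,951 kg.
Stage dry mass = ε × stage wet mass = 0.106 × 15,951 = 1,690.81 kg.
Burnout mass m_f = stage dry + payload = 1,690.81 + 419 = 2,109.81 kg.
Rocket equation: Δv = v_e · ln(16,370/2,109.81) = 2950.0 × ln(7.759) = 2950.0 × 2.0489 ≈ 6044 m/s.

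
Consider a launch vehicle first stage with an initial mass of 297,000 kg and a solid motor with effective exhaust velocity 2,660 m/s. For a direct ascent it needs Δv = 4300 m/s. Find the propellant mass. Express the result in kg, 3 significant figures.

propellant mass ≈ 238000 kg

From the ideal rocket equation, m₀/m_f = exp(Δv / v_e) = exp(4300 / 2660.0) = exp(1.6165) = 5.0356.
m_f = 297,000 / 5.0356 = 58,980.1 kg, so propellant = m₀ − m_f = 297,000 − 58,980.1 = 238,019.9 kg.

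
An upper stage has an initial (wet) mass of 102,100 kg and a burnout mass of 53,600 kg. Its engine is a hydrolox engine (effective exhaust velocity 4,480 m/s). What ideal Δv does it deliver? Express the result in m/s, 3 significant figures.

Δv ≈ 2890 m/s

From the ideal rocket equation, Δv = v_e · ln(m₀/m_f) = 4480.0 × ln(1.905) = 4480.0 × 0.6444 ≈ 2886.9 m/s.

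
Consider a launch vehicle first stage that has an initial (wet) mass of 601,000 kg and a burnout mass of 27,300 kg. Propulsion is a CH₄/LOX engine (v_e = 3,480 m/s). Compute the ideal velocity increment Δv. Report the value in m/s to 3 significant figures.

Δv = v_e · ln(m₀/m_f) = 3480.0 × ln(22.01) = 3480.0 × 3.0917 ≈ 10759.1 m/s.

Δv ≈ 10800 m/s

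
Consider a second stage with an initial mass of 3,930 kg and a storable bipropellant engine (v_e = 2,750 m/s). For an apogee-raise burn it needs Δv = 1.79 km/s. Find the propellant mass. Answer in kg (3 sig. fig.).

propellant mass ≈ 1880 kg

Rocket equation: m₀/m_f = exp(Δv / v_e) = exp(1790 / 2750.0) = exp(0.6509) = 1.9173.
m_f = 3,930 / 1.9173 = 2,049.76 kg, so propellant = m₀ − m_f = 3,930 − 2,049.76 = 1,880.24 kg.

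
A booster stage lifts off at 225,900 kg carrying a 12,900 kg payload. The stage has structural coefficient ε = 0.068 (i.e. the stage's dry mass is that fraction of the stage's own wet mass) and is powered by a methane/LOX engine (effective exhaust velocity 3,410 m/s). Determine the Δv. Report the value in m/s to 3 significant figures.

Stage wet mass = m₀ − payload = 225,900 − 12,900 = 213,000 kg.
Stage dry mass = ε × stage wet mass = 0.068 × 213,000 = 14,484 kg.
Burnout mass m_f = stage dry + payload = 14,484 + 12,900 = 27,384 kg.
From the ideal rocket equation, Δv = v_e · ln(225,900/27,384) = 3410.0 × ln(8.249) = 3410.0 × 2.1101 ≈ 7196 m/s.

Δv ≈ 7200 m/s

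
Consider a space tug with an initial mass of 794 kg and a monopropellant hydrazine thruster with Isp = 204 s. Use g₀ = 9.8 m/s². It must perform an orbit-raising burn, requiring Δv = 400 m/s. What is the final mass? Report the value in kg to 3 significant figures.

final mass ≈ 650 kg

v_e = Isp · g₀ = 204 × 9.8 = 1999.2 m/s.
From the ideal rocket equation, m₀/m_f = exp(Δv / v_e) = exp(400 / 1999.2) = exp(0.2001) = 1.2215.
m_f = m₀ / 1.2215 = 794 / 1.2215 = 650.02 kg.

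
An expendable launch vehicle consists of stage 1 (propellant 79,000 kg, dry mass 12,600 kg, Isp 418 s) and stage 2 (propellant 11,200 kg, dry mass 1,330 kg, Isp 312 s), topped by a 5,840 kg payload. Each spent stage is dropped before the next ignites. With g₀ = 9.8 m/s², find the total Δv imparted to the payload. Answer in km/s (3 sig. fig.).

Δv ≈ 8.07 km/s

Ignition mass of stage 1 = 79,000+12,600 + 11,200+1,330 + 5,840 = 109,970 kg.
Stage 1: m₀ = 109,970 kg, m_f = 109,970 − 79,000 = 30,970 kg; Δv = 418×9.8×ln(3.551) = 4096.4×1.2672 ≈ 5191 m/s.
Stage 2: m₀ = 18,370 kg, m_f = 18,370 − 11,200 = 7,170 kg; Δv = 312×9.8×ln(2.562) = 3057.6×0.9408 ≈ 2877 m/s.
Total Δv = 5191 + 2877 = 8068 m/s.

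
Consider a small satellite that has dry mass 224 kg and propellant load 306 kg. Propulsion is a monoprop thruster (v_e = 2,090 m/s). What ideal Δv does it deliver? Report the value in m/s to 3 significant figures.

m₀ = m_dry + m_prop = 224 + 306 = 530 kg.
Δv = v_e · ln(m₀/m_f) = 2090.0 × ln(2.366) = 2090.0 × 0.8612 ≈ 1800.0 m/s.

Δv ≈ 1800 m/s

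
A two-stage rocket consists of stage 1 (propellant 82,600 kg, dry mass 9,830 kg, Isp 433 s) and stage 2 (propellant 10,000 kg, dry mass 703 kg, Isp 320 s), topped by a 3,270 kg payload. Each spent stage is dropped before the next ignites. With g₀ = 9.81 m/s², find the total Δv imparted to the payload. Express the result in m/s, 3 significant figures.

Δv ≈ 10300 m/s

Ignition mass of stage 1 = 82,600+9,830 + 10,000+703 + 3,270 = 106,403 kg.
Stage 1: m₀ = 106,403 kg, m_f = 106,403 − 82,600 = 23,803 kg; Δv = 433×9.81×ln(4.47) = 4247.7×1.4974 ≈ 6361 m/s.
Stage 2: m₀ = 13,973 kg, m_f = 13,973 − 10,000 = 3,973 kg; Δv = 320×9.81×ln(3.517) = 3139.2×1.2576 ≈ 3948 m/s.
Total Δv = 6361 + 3948 = 10309 m/s.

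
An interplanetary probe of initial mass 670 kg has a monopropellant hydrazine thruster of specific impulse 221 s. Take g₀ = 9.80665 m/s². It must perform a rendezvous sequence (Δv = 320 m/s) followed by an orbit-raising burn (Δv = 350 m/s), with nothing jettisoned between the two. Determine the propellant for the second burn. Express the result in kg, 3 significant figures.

v_e = Isp · g₀ = 221 × 9.80665 = 2167.3 m/s.
After the first burn: m = 670 × exp(−320/2167.3) = 670 × 0.86273 = 578.029 kg.
After the second burn: m = 578.029 × exp(−350/2167.3) = 578.029 × 0.85087 = 491.828 kg.
Second-burn propellant = 578.029 − 491.828 = 86.201 kg.

propellant for the second burn ≈ 86.2 kg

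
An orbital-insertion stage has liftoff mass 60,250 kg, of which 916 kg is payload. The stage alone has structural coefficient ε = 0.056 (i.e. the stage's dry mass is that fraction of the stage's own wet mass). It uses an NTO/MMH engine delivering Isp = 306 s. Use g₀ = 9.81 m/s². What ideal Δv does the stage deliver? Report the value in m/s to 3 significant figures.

Δv ≈ 7970 m/s

Stage wet mass = m₀ − payload = 60,250 − 916 = 59,334 kg.
Stage dry mass = ε × stage wet mass = 0.056 × 59,334 = 3,322.7 kg.
Burnout mass m_f = stage dry + payload = 3,322.7 + 916 = 4,238.7 kg.
v_e = Isp · g₀ = 306 × 9.81 = 3001.9 m/s.
By the Tsiolkovsky rocket equation, Δv = v_e · ln(60,250/4,238.7) = 3001.9 × ln(14.21) = 3001.9 × 2.6542 ≈ 7968 m/s.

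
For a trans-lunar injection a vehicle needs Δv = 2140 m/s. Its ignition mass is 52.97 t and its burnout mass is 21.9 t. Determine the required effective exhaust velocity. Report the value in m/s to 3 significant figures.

v_e ≈ 2420 m/s

ln(m₀/m_f) = ln(52970/21900) = ln(2.419) = 0.8832.
v_e = Δv / ln(m₀/m_f) = 2140 / 0.8832 = 2422.9 m/s.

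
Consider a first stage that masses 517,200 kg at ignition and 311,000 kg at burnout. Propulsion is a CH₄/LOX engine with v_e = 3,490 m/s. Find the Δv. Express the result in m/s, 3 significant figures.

Δv = v_e · ln(m₀/m_f) = 3490.0 × ln(1.663) = 3490.0 × 0.5086 ≈ 1775.1 m/s.

Δv ≈ 1780 m/s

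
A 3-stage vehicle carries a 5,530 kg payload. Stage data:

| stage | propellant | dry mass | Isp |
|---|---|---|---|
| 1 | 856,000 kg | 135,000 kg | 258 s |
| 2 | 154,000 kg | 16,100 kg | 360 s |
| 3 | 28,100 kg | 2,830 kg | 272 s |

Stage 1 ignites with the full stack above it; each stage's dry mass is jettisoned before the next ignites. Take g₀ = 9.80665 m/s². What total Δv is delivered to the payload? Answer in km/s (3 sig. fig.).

Ignition mass of stage 1 = 856,000+135,000 + 154,000+16,100 + 28,100+2,830 + 5,530 = 1,197,560 kg.
Stage 1: m₀ = 1,197,560 kg, m_f = 1,197,560 − 856,000 = 341,560 kg; Δv = 258×9.80665×ln(3.506) = 2530.1×1.2545 ≈ 3174 m/s.
Stage 2: m₀ = 206,560 kg, m_f = 206,560 − 154,000 = 52,560 kg; Δv = 360×9.80665×ln(3.93) = 3530.4×1.3686 ≈ 4832 m/s.
Stage 3: m₀ = 36,460 kg, m_f = 36,460 − 28,100 = 8,360 kg; Δv = 272×9.80665×ln(4.361) = 2667.4×1.4728 ≈ 3928 m/s.
Total Δv = 3174 + 4832 + 3928 = 11934 m/s.

Δv ≈ 11.9 km/s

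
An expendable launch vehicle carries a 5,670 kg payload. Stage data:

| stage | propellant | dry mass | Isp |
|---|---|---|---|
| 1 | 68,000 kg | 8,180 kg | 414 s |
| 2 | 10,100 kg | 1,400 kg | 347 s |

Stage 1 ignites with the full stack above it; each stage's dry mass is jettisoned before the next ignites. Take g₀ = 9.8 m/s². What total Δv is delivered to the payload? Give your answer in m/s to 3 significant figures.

Δv ≈ 8310 m/s

Ignition mass of stage 1 = 68,000+8,180 + 10,100+1,400 + 5,670 = 93,350 kg.
Stage 1: m₀ = 93,350 kg, m_f = 93,350 − 68,000 = 25,350 kg; Δv = 414×9.8×ln(3.682) = 4057.2×1.3036 ≈ 5289 m/s.
Stage 2: m₀ = 17,170 kg, m_f = 17,170 − 10,100 = 7,070 kg; Δv = 347×9.8×ln(2.429) = 3400.6×0.8873 ≈ 3017 m/s.
Total Δv = 5289 + 3017 = 8306 m/s.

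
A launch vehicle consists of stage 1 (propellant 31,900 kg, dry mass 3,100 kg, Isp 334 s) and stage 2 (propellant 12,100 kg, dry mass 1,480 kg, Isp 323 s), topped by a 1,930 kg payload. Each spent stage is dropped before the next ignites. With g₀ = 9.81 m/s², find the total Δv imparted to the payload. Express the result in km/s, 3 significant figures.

Ignition mass of stage 1 = 31,900+3,100 + 12,100+1,480 + 1,930 = 50,510 kg.
Stage 1: m₀ = 50,510 kg, m_f = 50,510 − 31,900 = 18,610 kg; Δv = 334×9.81×ln(2.714) = 3276.5×0.9985 ≈ 3272 m/s.
Stage 2: m₀ = 15,510 kg, m_f = 15,510 − 12,100 = 3,410 kg; Δv = 323×9.81×ln(4.548) = 3168.6×1.5148 ≈ 4800 m/s.
Total Δv = 3272 + 4800 = 8072 m/s.

Δv ≈ 8.07 km/s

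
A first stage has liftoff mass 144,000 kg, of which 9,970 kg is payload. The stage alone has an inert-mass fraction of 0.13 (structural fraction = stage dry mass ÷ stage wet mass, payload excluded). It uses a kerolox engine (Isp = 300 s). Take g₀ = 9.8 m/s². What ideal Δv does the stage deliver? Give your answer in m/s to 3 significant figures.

Stage wet mass = m₀ − payload = 144,000 − 9,970 = 134,030 kg.
Stage dry mass = ε × stage wet mass = 0.13 × 134,030 = 17,423.9 kg.
Burnout mass m_f = stage dry + payload = 17,423.9 + 9,970 = 27,393.9 kg.
v_e = Isp · g₀ = 300 × 9.8 = 2940.0 m/s.
Δv = v_e · ln(144,000/27,393.9) = 2940.0 × ln(5.257) = 2940.0 × 1.6595 ≈ 4879 m/s.

Δv ≈ 4880 m/s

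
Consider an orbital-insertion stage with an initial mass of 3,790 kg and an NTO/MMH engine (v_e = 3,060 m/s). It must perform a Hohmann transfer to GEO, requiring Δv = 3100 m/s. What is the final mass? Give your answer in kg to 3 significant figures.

m₀/m_f = exp(Δv / v_e) = exp(3100 / 3060.0) = exp(1.0131) = 2.7540.
m_f = m₀ / 2.7540 = 3,790 / 2.7540 = 1,376.18 kg.

final mass ≈ 1380 kg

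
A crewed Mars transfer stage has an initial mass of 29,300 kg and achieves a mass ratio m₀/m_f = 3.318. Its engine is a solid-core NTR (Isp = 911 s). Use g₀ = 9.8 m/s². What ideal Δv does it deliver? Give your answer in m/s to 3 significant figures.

Δv ≈ 10700 m/s

v_e = Isp · g₀ = 911 × 9.8 = 8927.8 m/s.
Δv = v_e · ln(3.318) = 8927.8 × 1.1994 ≈ 10707.7 m/s.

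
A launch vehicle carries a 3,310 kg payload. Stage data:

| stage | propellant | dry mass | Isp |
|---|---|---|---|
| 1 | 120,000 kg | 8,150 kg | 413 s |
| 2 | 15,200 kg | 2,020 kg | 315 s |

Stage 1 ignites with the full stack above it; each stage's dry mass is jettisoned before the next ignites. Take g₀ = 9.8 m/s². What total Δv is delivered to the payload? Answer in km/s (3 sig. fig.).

Ignition mass of stage 1 = 120,000+8,150 + 15,200+2,020 + 3,310 = 148,680 kg.
Stage 1: m₀ = 148,680 kg, m_f = 148,680 − 120,000 = 28,680 kg; Δv = 413×9.8×ln(5.184) = 4047.4×1.6456 ≈ 6660 m/s.
Stage 2: m₀ = 20,530 kg, m_f = 20,530 − 15,200 = 5,330 kg; Δv = 315×9.8×ln(3.852) = 3087.0×1.3485 ≈ 4163 m/s.
Total Δv = 6660 + 4163 = 10823 m/s.

Δv ≈ 10.8 km/s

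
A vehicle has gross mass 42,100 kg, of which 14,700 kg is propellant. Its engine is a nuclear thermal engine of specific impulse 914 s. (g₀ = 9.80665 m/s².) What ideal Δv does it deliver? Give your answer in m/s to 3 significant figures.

Δv ≈ 3850 m/s

v_e = Isp · g₀ = 914 × 9.80665 = 8963.3 m/s.
m_f = m₀ − m_prop = 42,100 − 14,700 = 27,400 kg.
Rocket equation: Δv = v_e · ln(m₀/m_f) = 8963.3 × ln(1.536) = 8963.3 × 0.4295 ≈ 3849.8 m/s.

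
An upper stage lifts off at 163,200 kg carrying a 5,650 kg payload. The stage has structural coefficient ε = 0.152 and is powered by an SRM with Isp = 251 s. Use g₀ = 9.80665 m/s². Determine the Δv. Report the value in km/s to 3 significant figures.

Δv ≈ 4.20 km/s

Stage wet mass = m₀ − payload = 163,200 − 5,650 = 157,550 kg.
Stage dry mass = ε × stage wet mass = 0.152 × 157,550 = 23,947.6 kg.
Burnout mass m_f = stage dry + payload = 23,947.6 + 5,650 = 29,597.6 kg.
v_e = Isp · g₀ = 251 × 9.80665 = 2461.5 m/s.
From the ideal rocket equation, Δv = v_e · ln(163,200/29,597.6) = 2461.5 × ln(5.514) = 2461.5 × 1.7073 ≈ 4202 m/s.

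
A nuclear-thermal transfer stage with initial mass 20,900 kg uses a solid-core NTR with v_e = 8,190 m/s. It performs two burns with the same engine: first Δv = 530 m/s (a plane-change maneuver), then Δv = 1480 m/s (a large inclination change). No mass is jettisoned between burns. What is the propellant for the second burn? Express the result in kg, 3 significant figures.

After the first burn: m = 20900 × exp(−530/8190.0) = 20900 × 0.93734 = 19,590.4 kg.
After the second burn: m = 19,590.4 × exp(−1480/8190.0) = 19,590.4 × 0.83468 = 16,351.7 kg.
Second-burn propellant = 19,590.4 − 16,351.7 = 3,238.7 kg.

propellant for the second burn ≈ 3240 kg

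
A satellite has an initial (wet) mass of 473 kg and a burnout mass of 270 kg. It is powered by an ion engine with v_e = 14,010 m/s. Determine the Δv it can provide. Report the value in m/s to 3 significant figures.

Δv = v_e · ln(m₀/m_f) = 14010.0 × ln(1.752) = 14010.0 × 0.5607 ≈ 7855.0 m/s.

Δv ≈ 7860 m/s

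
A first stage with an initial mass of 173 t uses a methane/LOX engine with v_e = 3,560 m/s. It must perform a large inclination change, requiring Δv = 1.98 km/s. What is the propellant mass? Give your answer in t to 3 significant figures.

Rocket equation: m₀/m_f = exp(Δv / v_e) = exp(1980 / 3560.0) = exp(0.5562) = 1.7440.
m_f = 173 / 1.7440 = 99.1972 t, so propellant = m₀ − m_f = 173 − 99.1972 = 73.8028 t.

propellant mass ≈ 73.8 t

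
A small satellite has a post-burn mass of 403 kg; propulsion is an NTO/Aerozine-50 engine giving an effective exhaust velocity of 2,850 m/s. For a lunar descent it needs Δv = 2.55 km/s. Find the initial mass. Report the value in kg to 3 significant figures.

initial mass ≈ 986 kg

By the Tsiolkovsky rocket equation, m₀/m_f = exp(Δv / v_e) = exp(2550 / 2850.0) = exp(0.8947) = 2.4467.
m₀ = m_f × 2.4467 = 403 × 2.4467 = 986.02 kg.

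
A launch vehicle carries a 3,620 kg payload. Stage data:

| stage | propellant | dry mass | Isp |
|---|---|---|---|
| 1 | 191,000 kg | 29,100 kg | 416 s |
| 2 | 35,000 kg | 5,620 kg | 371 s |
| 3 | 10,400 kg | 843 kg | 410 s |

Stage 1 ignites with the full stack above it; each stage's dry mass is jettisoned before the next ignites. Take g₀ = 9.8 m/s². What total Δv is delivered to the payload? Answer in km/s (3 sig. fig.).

Δv ≈ 13.3 km/s

Ignition mass of stage 1 = 191,000+29,100 + 35,000+5,620 + 10,400+843 + 3,620 = 275,583 kg.
Stage 1: m₀ = 275,583 kg, m_f = 275,583 − 191,000 = 84,583 kg; Δv = 416×9.8×ln(3.258) = 4076.8×1.1812 ≈ 4815 m/s.
Stage 2: m₀ = 55,483 kg, m_f = 55,483 − 35,000 = 20,483 kg; Δv = 371×9.8×ln(2.709) = 3635.8×0.9965 ≈ 3623 m/s.
Stage 3: m₀ = 14,863 kg, m_f = 14,863 − 10,400 = 4,463 kg; Δv = 410×9.8×ln(3.33) = 4018.0×1.2031 ≈ 4834 m/s.
Total Δv = 4815 + 3623 + 4834 = 13272 m/s.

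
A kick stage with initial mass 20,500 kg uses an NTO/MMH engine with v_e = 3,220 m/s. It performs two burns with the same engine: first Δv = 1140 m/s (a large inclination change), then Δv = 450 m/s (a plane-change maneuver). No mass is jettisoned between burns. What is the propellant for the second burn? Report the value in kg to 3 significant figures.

After the first burn: m = 20500 × exp(−1140/3220.0) = 20500 × 0.70185 = 14,387.9 kg.
After the second burn: m = 14,387.9 × exp(−450/3220.0) = 14,387.9 × 0.86957 = 12,511.3 kg.
Second-burn propellant = 14,387.9 − 12,511.3 = 1,876.6 kg.

propellant for the second burn ≈ 1880 kg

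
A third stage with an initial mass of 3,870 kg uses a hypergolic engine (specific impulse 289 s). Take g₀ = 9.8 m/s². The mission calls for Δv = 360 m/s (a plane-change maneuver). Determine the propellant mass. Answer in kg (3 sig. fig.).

propellant mass ≈ 462 kg

v_e = Isp · g₀ = 289 × 9.8 = 2832.2 m/s.
By the Tsiolkovsky rocket equation, m₀/m_f = exp(Δv / v_e) = exp(360 / 2832.2) = exp(0.1271) = 1.1355.
m_f = 3,870 / 1.1355 = 3,408.19 kg, so propellant = m₀ − m_f = 3,870 − 3,408.19 = 461.81 kg.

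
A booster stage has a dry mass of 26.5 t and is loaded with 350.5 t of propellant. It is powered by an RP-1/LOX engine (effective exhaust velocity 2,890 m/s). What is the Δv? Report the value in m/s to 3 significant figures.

Δv ≈ 7670 m/s

m₀ = m_dry + m_prop = 26.5 + 350.5 = 377 t.
From the ideal rocket equation, Δv = v_e · ln(m₀/m_f) = 2890.0 × ln(14.23) = 2890.0 × 2.6551 ≈ 7673.2 m/s.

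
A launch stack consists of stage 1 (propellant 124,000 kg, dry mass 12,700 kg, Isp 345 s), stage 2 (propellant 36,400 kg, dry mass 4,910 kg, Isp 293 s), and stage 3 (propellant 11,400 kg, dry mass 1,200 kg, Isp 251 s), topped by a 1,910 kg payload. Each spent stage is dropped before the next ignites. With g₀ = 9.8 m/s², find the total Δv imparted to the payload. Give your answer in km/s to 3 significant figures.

Ignition mass of stage 1 = 124,000+12,700 + 36,400+4,910 + 11,400+1,200 + 1,910 = 192,520 kg.
Stage 1: m₀ = 192,520 kg, m_f = 192,520 − 124,000 = 68,520 kg; Δv = 345×9.8×ln(2.81) = 3381.0×1.0331 ≈ 3493 m/s.
Stage 2: m₀ = 55,820 kg, m_f = 55,820 − 36,400 = 19,420 kg; Δv = 293×9.8×ln(2.874) = 2871.4×1.0558 ≈ 3032 m/s.
Stage 3: m₀ = 14,510 kg, m_f = 14,510 − 11,400 = 3,110 kg; Δv = 251×9.8×ln(4.666) = 2459.8×1.5402 ≈ 3789 m/s.
Total Δv = 3493 + 3032 + 3789 = 10314 m/s.

Δv ≈ 10.3 km/s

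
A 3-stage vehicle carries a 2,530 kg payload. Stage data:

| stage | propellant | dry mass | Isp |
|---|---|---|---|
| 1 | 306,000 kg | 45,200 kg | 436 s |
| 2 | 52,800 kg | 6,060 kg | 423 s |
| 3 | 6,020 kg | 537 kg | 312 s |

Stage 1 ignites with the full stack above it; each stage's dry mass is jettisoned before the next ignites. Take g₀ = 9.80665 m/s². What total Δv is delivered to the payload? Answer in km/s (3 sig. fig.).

Ignition mass of stage 1 = 306,000+45,200 + 52,800+6,060 + 6,020+537 + 2,530 = 419,147 kg.
Stage 1: m₀ = 419,147 kg, m_f = 419,147 − 306,000 = 113,147 kg; Δv = 436×9.80665×ln(3.704) = 4275.7×1.3095 ≈ 5599 m/s.
Stage 2: m₀ = 67,947 kg, m_f = 67,947 − 52,800 = 15,147 kg; Δv = 423×9.80665×ln(4.486) = 4148.2×1.5009 ≈ 6226 m/s.
Stage 3: m₀ = 9,087 kg, m_f = 9,087 − 6,020 = 3,067 kg; Δv = 312×9.80665×ln(2.963) = 3059.7×1.0861 ≈ 3323 m/s.
Total Δv = 5599 + 6226 + 3323 = 15148 m/s.

Δv ≈ 15.1 km/s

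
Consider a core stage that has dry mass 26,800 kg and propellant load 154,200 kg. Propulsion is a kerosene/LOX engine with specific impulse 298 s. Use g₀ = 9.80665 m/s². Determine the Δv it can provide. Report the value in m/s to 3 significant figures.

v_e = Isp · g₀ = 298 × 9.80665 = 2922.4 m/s.
m₀ = m_dry + m_prop = 26,800 + 154,200 = 181,000 kg.
From the ideal rocket equation, Δv = v_e · ln(m₀/m_f) = 2922.4 × ln(6.754) = 2922.4 × 1.9101 ≈ 5582.0 m/s.

Δv ≈ 5580 m/s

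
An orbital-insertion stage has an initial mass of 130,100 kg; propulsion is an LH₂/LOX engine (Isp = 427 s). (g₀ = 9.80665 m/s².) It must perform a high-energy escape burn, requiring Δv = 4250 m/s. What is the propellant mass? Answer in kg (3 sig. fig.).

propellant mass ≈ 82900 kg

v_e = Isp · g₀ = 427 × 9.80665 = 4187.4 m/s.
Rocket equation: m₀/m_f = exp(Δv / v_e) = exp(4250 / 4187.4) = exp(1.0149) = 2.7592.
m_f = 130,100 / 2.7592 = 47,151.3 kg, so propellant = m₀ − m_f = 130,100 − 47,151.3 = 82,948.7 kg.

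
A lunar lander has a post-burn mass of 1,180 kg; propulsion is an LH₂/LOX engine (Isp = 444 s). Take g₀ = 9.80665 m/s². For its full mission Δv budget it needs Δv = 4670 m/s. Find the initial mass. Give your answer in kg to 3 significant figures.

initial mass ≈ 3450 kg

v_e = Isp · g₀ = 444 × 9.80665 = 4354.2 m/s.
Using Δv = v_e ln(m₀/m_f): m₀/m_f = exp(Δv / v_e) = exp(4670 / 4354.2) = exp(1.0725) = 2.9228.
m₀ = m_f × 2.9228 = 1,180 × 2.9228 = 3,448.9 kg.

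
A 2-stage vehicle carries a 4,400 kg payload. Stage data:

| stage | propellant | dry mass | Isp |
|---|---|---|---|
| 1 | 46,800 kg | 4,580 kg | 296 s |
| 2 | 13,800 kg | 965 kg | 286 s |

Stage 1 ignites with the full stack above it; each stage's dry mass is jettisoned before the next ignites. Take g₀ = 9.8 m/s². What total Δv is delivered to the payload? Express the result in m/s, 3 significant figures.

Δv ≈ 6730 m/s

Ignition mass of stage 1 = 46,800+4,580 + 13,800+965 + 4,400 = 70,545 kg.
Stage 1: m₀ = 70,545 kg, m_f = 70,545 − 46,800 = 23,745 kg; Δv = 296×9.8×ln(2.971) = 2900.8×1.0889 ≈ 3159 m/s.
Stage 2: m₀ = 19,165 kg, m_f = 19,165 − 13,800 = 5,365 kg; Δv = 286×9.8×ln(3.572) = 2802.8×1.2732 ≈ 3568 m/s.
Total Δv = 3159 + 3568 = 6727 m/s.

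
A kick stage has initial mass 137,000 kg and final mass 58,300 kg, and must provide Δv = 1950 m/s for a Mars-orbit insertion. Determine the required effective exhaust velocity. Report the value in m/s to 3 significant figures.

ln(m₀/m_f) = ln(137000/58300) = ln(2.35) = 0.8544.
By the Tsiolkovsky rocket equation, v_e = Δv / ln(m₀/m_f) = 1950 / 0.8544 = 2282.4 m/s.

v_e ≈ 2280 m/s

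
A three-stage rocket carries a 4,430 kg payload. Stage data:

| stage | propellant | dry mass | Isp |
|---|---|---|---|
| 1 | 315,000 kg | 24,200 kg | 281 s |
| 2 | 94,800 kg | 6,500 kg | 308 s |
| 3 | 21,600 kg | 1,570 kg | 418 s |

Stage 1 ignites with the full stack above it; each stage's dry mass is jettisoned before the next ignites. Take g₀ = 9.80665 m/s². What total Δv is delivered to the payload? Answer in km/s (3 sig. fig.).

Ignition mass of stage 1 = 315,000+24,200 + 94,800+6,500 + 21,600+1,570 + 4,430 = 468,100 kg.
Stage 1: m₀ = 468,100 kg, m_f = 468,100 − 315,000 = 153,100 kg; Δv = 281×9.80665×ln(3.057) = 2755.7×1.1176 ≈ 3080 m/s.
Stage 2: m₀ = 128,900 kg, m_f = 128,900 − 94,800 = 34,100 kg; Δv = 308×9.80665×ln(3.78) = 3020.4×1.3297 ≈ 4016 m/s.
Stage 3: m₀ = 27,600 kg, m_f = 27,600 − 21,600 = 6,000 kg; Δv = 418×9.80665×ln(4.6) = 4099.2×1.5261 ≈ 6256 m/s.
Total Δv = 3080 + 4016 + 6256 = 13352 m/s.

Δv ≈ 13.4 km/s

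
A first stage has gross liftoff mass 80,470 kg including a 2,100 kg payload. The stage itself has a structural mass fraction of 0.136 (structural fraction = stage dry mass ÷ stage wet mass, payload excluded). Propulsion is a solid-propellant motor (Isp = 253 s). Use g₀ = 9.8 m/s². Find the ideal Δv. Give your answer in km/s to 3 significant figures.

Stage wet mass = m₀ − payload = 80,470 − 2,100 = 78,370 kg.
Stage dry mass = ε × stage wet mass = 0.136 × 78,370 = 10,658.3 kg.
Burnout mass m_f = stage dry + payload = 10,658.3 + 2,100 = 12,758.3 kg.
v_e = Isp · g₀ = 253 × 9.8 = 2479.4 m/s.
Using Δv = v_e ln(m₀/m_f): Δv = v_e · ln(80,470/12,758.3) = 2479.4 × ln(6.307) = 2479.4 × 1.8417 ≈ 4566 m/s.

Δv ≈ 4.57 km/s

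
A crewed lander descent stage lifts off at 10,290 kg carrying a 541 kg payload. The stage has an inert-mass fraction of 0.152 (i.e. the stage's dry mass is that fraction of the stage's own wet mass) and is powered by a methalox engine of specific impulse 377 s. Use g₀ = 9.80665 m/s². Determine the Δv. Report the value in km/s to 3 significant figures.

Stage wet mass = m₀ − payload = 10,290 − 541 = 9,749 kg.
Stage dry mass = ε × stage wet mass = 0.152 × 9,749 = 1,481.85 kg.
Burnout mass m_f = stage dry + payload = 1,481.85 + 541 = 2,022.85 kg.
v_e = Isp · g₀ = 377 × 9.80665 = 3697.1 m/s.
Δv = v_e · ln(10,290/2,022.85) = 3697.1 × ln(5.087) = 3697.1 × 1.6267 ≈ 6014 m/s.

Δv ≈ 6.01 km/s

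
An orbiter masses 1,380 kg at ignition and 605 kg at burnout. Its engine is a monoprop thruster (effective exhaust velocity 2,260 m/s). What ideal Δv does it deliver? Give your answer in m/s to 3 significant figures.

Δv ≈ 1860 m/s

By the Tsiolkovsky rocket equation, Δv = v_e · ln(m₀/m_f) = 2260.0 × ln(2.281) = 2260.0 × 0.8246 ≈ 1863.6 m/s.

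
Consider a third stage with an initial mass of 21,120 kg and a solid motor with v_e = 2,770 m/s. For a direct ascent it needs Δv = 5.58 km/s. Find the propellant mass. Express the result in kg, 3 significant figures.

m₀/m_f = exp(Δv / v_e) = exp(5580 / 2770.0) = exp(2.0144) = 7.4965.
m_f = 21,120 / 7.4965 = 2,817.31 kg, so propellant = m₀ − m_f = 21,120 − 2,817.31 = 18,302.69 kg.

propellant mass ≈ 18300 kg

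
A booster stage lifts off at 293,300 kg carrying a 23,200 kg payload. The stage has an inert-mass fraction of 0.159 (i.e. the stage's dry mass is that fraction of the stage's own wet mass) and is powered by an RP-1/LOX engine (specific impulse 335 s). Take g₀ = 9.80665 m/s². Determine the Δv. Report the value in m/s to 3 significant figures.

Δv ≈ 4890 m/s

Stage wet mass = m₀ − payload = 293,300 − 23,200 = 270,100 kg.
Stage dry mass = ε × stage wet mass = 0.159 × 270,100 = 42,945.9 kg.
Burnout mass m_f = stage dry + payload = 42,945.9 + 23,200 = 66,145.9 kg.
v_e = Isp · g₀ = 335 × 9.80665 = 3285.2 m/s.
Rocket equation: Δv = v_e · ln(293,300/66,145.9) = 3285.2 × ln(4.434) = 3285.2 × 1.4893 ≈ 4893 m/s.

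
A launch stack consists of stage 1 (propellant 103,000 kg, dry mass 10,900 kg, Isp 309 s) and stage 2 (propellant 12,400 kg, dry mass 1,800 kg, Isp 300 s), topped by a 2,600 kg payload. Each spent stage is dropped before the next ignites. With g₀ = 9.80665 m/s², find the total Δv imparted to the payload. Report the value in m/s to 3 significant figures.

Ignition mass of stage 1 = 103,000+10,900 + 12,400+1,800 + 2,600 = 130,700 kg.
Stage 1: m₀ = 130,700 kg, m_f = 130,700 − 103,000 = 27,700 kg; Δv = 309×9.80665×ln(4.718) = 3030.3×1.5515 ≈ 4701 m/s.
Stage 2: m₀ = 16,800 kg, m_f = 16,800 − 12,400 = 4,400 kg; Δv = 300×9.80665×ln(3.818) = 2942.0×1.3398 ≈ 3942 m/s.
Total Δv = 4701 + 3942 = 8643 m/s.

Δv ≈ 8640 m/s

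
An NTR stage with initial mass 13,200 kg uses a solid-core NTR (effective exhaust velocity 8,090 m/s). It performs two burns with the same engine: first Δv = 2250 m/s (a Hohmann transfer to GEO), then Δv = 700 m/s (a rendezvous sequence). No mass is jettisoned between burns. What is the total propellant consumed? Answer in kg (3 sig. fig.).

total propellant consumed ≈ 4030 kg

After the first burn: m = 13200 × exp(−2250/8090.0) = 13200 × 0.75721 = 9,995.17 kg.
After the second burn: m = 9,995.17 × exp(−700/8090.0) = 9,995.17 × 0.91711 = 9,166.67 kg.
Total propellant = m₀ − m_final = 13200 − 9,166.67 = 4,033.33 kg.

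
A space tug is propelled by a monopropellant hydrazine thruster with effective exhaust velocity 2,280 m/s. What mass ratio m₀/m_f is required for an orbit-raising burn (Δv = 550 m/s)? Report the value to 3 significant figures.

By the Tsiolkovsky rocket equation, m₀/m_f = exp(Δv / v_e) = exp(550 / 2280.0) = exp(0.2412) = 1.2728.

mass ratio ≈ 1.27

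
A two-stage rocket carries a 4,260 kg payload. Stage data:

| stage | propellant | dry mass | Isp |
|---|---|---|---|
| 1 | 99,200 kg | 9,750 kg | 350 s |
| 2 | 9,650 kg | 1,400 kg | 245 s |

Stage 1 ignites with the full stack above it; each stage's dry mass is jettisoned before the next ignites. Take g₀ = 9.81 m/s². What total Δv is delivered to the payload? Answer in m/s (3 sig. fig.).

Ignition mass of stage 1 = 99,200+9,750 + 9,650+1,400 + 4,260 = 124,260 kg.
Stage 1: m₀ = 124,260 kg, m_f = 124,260 − 99,200 = 25,060 kg; Δv = 350×9.81×ln(4.958) = 3433.5×1.6011 ≈ 5497 m/s.
Stage 2: m₀ = 15,310 kg, m_f = 15,310 − 9,650 = 5,660 kg; Δv = 245×9.81×ln(2.705) = 2403.5×0.9951 ≈ 2392 m/s.
Total Δv = 5497 + 2392 = 7889 m/s.

Δv ≈ 7890 m/s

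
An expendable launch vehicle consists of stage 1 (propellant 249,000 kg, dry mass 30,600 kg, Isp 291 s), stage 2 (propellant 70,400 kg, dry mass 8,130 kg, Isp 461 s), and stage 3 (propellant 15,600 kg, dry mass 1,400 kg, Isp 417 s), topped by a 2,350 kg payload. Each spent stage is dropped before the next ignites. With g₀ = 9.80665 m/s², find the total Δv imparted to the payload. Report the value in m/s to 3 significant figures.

Δv ≈ 15500 m/s

Ignition mass of stage 1 = 249,000+30,600 + 70,400+8,130 + 15,600+1,400 + 2,350 = 377,480 kg.
Stage 1: m₀ = 377,480 kg, m_f = 377,480 − 249,000 = 128,480 kg; Δv = 291×9.80665×ln(2.938) = 2853.7×1.0777 ≈ 3076 m/s.
Stage 2: m₀ = 97,880 kg, m_f = 97,880 − 70,400 = 27,480 kg; Δv = 461×9.80665×ln(3.562) = 4520.9×1.2703 ≈ 5743 m/s.
Stage 3: m₀ = 19,350 kg, m_f = 19,350 − 15,600 = 3,750 kg; Δv = 417×9.80665×ln(5.16) = 4089.4×1.6409 ≈ 6710 m/s.
Total Δv = 3076 + 5743 + 6710 = 15529 m/s.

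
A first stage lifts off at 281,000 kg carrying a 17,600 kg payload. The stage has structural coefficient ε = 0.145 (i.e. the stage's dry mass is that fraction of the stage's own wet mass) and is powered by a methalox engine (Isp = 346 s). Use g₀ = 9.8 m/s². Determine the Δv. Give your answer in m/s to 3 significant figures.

Δv ≈ 5480 m/s

Stage wet mass = m₀ − payload = 281,000 − 17,600 = 263,400 kg.
Stage dry mass = ε × stage wet mass = 0.145 × 263,400 = 38,193 kg.
Burnout mass m_f = stage dry + payload = 38,193 + 17,600 = 55,793 kg.
v_e = Isp · g₀ = 346 × 9.8 = 3390.8 m/s.
Rocket equation: Δv = v_e · ln(281,000/55,793) = 3390.8 × ln(5.036) = 3390.8 × 1.6167 ≈ 5482 m/s.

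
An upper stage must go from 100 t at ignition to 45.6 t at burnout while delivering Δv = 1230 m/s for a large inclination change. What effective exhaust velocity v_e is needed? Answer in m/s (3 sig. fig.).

ln(m₀/m_f) = ln(100000/45600) = ln(2.193) = 0.7853.
v_e = Δv / ln(m₀/m_f) = 1230 / 0.7853 = 1566.4 m/s.

v_e ≈ 1570 m/s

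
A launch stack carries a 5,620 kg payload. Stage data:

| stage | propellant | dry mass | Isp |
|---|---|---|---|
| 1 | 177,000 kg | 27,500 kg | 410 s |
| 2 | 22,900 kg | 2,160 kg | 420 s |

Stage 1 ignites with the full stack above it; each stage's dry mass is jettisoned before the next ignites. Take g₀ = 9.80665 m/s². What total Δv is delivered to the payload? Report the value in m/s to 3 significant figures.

Δv ≈ 11300 m/s

Ignition mass of stage 1 = 177,000+27,500 + 22,900+2,160 + 5,620 = 235,180 kg.
Stage 1: m₀ = 235,180 kg, m_f = 235,180 − 177,000 = 58,180 kg; Δv = 410×9.80665×ln(4.042) = 4020.7×1.3968 ≈ 5616 m/s.
Stage 2: m₀ = 30,680 kg, m_f = 30,680 − 22,900 = 7,780 kg; Δv = 420×9.80665×ln(3.943) = 4118.8×1.3721 ≈ 5651 m/s.
Total Δv = 5616 + 5651 = 11267 m/s.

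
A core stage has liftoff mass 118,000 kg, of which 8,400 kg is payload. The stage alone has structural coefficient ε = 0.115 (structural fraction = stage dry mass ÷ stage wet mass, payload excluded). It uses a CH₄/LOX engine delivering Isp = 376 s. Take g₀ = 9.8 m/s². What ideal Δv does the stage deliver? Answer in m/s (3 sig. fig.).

Δv ≈ 6360 m/s

Stage wet mass = m₀ − payload = 118,000 − 8,400 = 109,600 kg.
Stage dry mass = ε × stage wet mass = 0.115 × 109,600 = 12,604 kg.
Burnout mass m_f = stage dry + payload = 12,604 + 8,400 = 21,004 kg.
v_e = Isp · g₀ = 376 × 9.8 = 3684.8 m/s.
Δv = v_e · ln(118,000/21,004) = 3684.8 × ln(5.618) = 3684.8 × 1.7260 ≈ 6360 m/s.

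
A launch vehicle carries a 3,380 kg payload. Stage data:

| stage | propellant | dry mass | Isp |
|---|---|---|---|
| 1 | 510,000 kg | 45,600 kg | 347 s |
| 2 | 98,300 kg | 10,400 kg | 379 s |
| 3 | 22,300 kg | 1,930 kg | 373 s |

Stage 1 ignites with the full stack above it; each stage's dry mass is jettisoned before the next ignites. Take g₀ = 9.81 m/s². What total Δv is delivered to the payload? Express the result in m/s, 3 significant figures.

Δv ≈ 15300 m/s

Ignition mass of stage 1 = 510,000+45,600 + 98,300+10,400 + 22,300+1,930 + 3,380 = 691,910 kg.
Stage 1: m₀ = 691,910 kg, m_f = 691,910 − 510,000 = 181,910 kg; Δv = 347×9.81×ln(3.804) = 3404.1×1.3359 ≈ 4548 m/s.
Stage 2: m₀ = 136,310 kg, m_f = 136,310 − 98,300 = 38,010 kg; Δv = 379×9.81×ln(3.586) = 3718.0×1.2771 ≈ 4748 m/s.
Stage 3: m₀ = 27,610 kg, m_f = 27,610 − 22,300 = 5,310 kg; Δv = 373×9.81×ln(5.2) = 3659.1×1.6486 ≈ 6032 m/s.
Total Δv = 4548 + 4748 + 6032 = 15328 m/s.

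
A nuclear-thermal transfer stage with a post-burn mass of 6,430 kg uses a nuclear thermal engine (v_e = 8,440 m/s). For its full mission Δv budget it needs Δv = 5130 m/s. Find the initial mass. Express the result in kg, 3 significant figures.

initial mass ≈ 11800 kg

Using Δv = v_e ln(m₀/m_f): m₀/m_f = exp(Δv / v_e) = exp(5130 / 8440.0) = exp(0.6078) = 1.8364.
m₀ = m_f × 1.8364 = 6,430 × 1.8364 = 11,808.1 kg.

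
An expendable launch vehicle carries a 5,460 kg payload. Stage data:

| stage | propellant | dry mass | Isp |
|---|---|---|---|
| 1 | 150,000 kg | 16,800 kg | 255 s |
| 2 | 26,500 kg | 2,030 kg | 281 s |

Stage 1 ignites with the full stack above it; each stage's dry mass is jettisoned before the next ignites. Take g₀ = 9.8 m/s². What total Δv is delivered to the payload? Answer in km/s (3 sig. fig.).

Δv ≈ 7.60 km/s

Ignition mass of stage 1 = 150,000+16,800 + 26,500+2,030 + 5,460 = 200,790 kg.
Stage 1: m₀ = 200,790 kg, m_f = 200,790 − 150,000 = 50,790 kg; Δv = 255×9.8×ln(3.953) = 2499.0×1.3746 ≈ 3435 m/s.
Stage 2: m₀ = 33,990 kg, m_f = 33,990 − 26,500 = 7,490 kg; Δv = 281×9.8×ln(4.538) = 2753.8×1.5125 ≈ 4165 m/s.
Total Δv = 3435 + 4165 = 7600 m/s.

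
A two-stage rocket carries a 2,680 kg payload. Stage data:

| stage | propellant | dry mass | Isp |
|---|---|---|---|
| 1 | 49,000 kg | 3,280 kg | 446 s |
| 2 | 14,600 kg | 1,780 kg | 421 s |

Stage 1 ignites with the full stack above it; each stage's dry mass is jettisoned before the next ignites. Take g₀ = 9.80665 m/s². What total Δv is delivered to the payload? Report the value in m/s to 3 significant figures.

Δv ≈ 11100 m/s

Ignition mass of stage 1 = 49,000+3,280 + 14,600+1,780 + 2,680 = 71,340 kg.
Stage 1: m₀ = 71,340 kg, m_f = 71,340 − 49,000 = 22,340 kg; Δv = 446×9.80665×ln(3.193) = 4373.8×1.1611 ≈ 5078 m/s.
Stage 2: m₀ = 19,060 kg, m_f = 19,060 − 14,600 = 4,460 kg; Δv = 421×9.80665×ln(4.274) = 4128.6×1.4524 ≈ 5997 m/s.
Total Δv = 5078 + 5997 = 11075 m/s.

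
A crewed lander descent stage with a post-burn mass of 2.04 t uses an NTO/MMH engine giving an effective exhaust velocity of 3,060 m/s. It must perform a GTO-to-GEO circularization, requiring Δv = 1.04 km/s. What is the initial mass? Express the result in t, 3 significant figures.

initial mass ≈ 2.87 t

m₀/m_f = exp(Δv / v_e) = exp(1040 / 3060.0) = exp(0.3399) = 1.4048.
m₀ = m_f × 1.4048 = 2.04 × 1.4048 = 2.86579 t.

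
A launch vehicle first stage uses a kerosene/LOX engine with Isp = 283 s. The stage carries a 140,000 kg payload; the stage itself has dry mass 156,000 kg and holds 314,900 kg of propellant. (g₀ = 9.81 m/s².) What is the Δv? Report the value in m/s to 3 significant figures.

Δv ≈ 2010 m/s

v_e = Isp · g₀ = 283 × 9.81 = 2776.2 m/s.
m₀ = payload + dry + propellant = 140,000 + 156,000 + 314,900 = 610,900 kg.
m_f = payload + dry = 140,000 + 156,000 = 296,000 kg.
By the Tsiolkovsky rocket equation, Δv = v_e · ln(m₀/m_f) = 2776.2 × ln(2.064) = 2776.2 × 0.7246 ≈ 2011.6 m/s.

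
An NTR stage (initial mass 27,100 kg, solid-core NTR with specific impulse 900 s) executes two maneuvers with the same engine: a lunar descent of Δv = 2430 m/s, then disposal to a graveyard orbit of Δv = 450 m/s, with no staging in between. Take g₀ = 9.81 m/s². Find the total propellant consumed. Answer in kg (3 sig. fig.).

total propellant consumed ≈ 7540 kg

v_e = Isp · g₀ = 900 × 9.81 = 8829.0 m/s.
After the first burn: m = 27100 × exp(−2430/8829.0) = 27100 × 0.75940 = 20,579.7 kg.
After the second burn: m = 20,579.7 × exp(−450/8829.0) = 20,579.7 × 0.95031 = 19,557.1 kg.
Total propellant = m₀ − m_final = 27100 − 19,557.1 = 7,542.9 kg.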